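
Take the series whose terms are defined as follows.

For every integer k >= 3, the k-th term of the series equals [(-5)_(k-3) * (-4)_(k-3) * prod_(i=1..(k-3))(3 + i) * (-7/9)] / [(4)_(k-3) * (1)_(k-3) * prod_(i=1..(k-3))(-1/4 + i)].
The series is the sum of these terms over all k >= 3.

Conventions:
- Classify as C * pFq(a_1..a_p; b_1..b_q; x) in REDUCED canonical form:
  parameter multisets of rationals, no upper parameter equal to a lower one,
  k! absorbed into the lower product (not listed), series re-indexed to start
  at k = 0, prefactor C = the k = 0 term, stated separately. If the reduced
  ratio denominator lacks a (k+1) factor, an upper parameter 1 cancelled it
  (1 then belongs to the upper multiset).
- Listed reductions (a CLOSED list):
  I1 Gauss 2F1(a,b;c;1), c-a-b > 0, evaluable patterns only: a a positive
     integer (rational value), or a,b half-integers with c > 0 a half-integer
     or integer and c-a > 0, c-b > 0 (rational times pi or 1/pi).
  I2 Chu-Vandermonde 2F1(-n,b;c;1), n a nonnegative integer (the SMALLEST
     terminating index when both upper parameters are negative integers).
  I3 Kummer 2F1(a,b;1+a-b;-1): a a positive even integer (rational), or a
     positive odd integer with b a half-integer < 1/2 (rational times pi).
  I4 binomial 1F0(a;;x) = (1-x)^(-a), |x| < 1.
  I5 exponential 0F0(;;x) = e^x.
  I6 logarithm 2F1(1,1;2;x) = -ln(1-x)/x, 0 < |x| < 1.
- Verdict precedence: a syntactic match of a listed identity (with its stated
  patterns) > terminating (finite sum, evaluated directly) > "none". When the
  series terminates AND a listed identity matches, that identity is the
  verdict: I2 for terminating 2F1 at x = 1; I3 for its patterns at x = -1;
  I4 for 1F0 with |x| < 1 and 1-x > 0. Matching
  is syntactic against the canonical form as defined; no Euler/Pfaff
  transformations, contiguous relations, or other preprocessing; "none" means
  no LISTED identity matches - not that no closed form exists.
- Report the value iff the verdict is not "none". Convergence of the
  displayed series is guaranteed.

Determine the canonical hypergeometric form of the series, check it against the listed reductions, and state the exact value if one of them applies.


At argument 1: a 2F1 with upper {-5, -4}, lower {3/4}, scaled by C = -7/9. Verdict: Chu-Vandermonde (I2) matches (terminating 2F1 at x = 1 with n = 4, b = -5, c = 3/4). Exact value: -4991/33.

Structural cue: t_0 being -7/9, the running product (prefactor -7/9) telescopes to a rising factorial.
Ratio: r(k) = 1 * (k-5) (k-4) / [(k+3/4) (k+1)] - rational in k. x = 1; t_0 = -7/9; negate the roots.


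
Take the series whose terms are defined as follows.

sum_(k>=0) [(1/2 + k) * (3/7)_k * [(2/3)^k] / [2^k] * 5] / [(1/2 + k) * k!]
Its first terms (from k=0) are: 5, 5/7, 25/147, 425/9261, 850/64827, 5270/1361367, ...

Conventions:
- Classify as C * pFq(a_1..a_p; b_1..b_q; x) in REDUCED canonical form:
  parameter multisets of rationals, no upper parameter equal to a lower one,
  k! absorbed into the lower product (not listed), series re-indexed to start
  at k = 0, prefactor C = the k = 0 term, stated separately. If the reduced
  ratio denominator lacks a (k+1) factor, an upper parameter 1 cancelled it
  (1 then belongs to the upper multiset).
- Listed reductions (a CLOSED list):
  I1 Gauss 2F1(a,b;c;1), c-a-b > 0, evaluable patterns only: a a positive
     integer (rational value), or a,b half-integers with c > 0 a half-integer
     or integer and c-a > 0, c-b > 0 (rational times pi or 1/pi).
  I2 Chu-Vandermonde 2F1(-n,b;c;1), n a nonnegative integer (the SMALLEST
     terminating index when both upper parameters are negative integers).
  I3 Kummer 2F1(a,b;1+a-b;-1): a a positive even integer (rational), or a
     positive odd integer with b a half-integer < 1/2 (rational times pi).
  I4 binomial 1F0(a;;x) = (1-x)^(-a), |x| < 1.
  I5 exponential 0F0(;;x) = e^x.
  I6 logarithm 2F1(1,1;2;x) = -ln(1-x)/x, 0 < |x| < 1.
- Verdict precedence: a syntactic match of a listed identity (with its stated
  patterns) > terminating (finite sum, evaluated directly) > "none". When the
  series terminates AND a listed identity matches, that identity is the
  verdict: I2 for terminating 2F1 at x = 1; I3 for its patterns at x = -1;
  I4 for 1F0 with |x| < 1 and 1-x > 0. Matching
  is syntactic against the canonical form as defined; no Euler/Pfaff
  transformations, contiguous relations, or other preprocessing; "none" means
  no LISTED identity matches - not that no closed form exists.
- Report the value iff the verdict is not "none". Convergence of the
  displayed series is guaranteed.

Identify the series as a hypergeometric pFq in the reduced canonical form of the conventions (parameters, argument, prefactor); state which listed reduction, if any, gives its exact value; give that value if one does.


Prefactor 5, argument 1/3: 1F0 with upper {3/7} over lower {-}. Verdict: this is the I4 binomial reduction (the 1F0 binomial series: exponent -3/7, x = 1/3). Its exact value is 5 * (2/3)^(-3/7).

Structural cue: t_0 being 5, the two k-th powers (prefactor 5) combine into one argument.
Consecutive-term ratio: r(k) = (1/3) * (k+3/7) / [(k+1)] - rational in k. x = (1/3); t_0 = 5; negate the roots.


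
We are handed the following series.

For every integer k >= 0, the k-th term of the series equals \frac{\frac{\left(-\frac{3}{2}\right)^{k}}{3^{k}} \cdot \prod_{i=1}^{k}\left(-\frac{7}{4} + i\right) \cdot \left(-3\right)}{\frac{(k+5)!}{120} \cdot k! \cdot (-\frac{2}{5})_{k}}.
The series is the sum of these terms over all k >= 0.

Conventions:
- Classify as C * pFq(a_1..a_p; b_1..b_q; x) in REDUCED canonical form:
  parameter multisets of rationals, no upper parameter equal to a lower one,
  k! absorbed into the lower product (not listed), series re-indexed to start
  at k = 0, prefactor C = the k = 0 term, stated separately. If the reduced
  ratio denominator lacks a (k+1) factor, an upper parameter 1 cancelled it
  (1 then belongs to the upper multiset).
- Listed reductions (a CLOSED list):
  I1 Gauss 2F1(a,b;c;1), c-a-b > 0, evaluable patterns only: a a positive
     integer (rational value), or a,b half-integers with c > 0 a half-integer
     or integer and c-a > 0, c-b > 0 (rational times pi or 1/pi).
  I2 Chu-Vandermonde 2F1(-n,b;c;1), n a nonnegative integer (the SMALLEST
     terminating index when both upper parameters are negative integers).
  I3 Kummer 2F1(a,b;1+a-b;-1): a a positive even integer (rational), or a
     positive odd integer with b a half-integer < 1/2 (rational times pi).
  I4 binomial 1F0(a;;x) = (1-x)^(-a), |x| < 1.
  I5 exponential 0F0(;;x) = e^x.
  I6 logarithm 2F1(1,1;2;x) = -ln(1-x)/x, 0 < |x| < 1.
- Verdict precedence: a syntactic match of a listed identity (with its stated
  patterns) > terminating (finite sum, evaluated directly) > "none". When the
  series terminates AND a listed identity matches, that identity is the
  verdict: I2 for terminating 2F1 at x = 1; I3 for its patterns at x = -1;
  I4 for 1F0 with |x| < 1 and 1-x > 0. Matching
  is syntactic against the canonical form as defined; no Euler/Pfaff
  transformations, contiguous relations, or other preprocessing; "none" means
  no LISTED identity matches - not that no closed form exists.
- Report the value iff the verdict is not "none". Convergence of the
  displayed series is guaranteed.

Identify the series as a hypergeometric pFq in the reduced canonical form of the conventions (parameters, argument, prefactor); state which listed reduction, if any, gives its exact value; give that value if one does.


Key step: from the first term -3: the denominator's factorial ratio (C = -3) is a lower Pochhammer.
Step ratio: r(k) = -\frac{1}{2} * (k-\frac{3}{4}) / [(k-\frac{2}{5}) (k+6) (k+1)] - rational in k, leading ratio -\frac{1}{2}; with t_0 = -3, classification follows.

Prefactor -3, argument -\frac{1}{2}: 1F2 with upper {-\frac{3}{4}} over lower {-\frac{2}{5}, 6}. Verdict: none. No listed pattern accepts 1F2(-\frac{3}{4}; -\frac{2}{5}, 6; -\frac{1}{2}).


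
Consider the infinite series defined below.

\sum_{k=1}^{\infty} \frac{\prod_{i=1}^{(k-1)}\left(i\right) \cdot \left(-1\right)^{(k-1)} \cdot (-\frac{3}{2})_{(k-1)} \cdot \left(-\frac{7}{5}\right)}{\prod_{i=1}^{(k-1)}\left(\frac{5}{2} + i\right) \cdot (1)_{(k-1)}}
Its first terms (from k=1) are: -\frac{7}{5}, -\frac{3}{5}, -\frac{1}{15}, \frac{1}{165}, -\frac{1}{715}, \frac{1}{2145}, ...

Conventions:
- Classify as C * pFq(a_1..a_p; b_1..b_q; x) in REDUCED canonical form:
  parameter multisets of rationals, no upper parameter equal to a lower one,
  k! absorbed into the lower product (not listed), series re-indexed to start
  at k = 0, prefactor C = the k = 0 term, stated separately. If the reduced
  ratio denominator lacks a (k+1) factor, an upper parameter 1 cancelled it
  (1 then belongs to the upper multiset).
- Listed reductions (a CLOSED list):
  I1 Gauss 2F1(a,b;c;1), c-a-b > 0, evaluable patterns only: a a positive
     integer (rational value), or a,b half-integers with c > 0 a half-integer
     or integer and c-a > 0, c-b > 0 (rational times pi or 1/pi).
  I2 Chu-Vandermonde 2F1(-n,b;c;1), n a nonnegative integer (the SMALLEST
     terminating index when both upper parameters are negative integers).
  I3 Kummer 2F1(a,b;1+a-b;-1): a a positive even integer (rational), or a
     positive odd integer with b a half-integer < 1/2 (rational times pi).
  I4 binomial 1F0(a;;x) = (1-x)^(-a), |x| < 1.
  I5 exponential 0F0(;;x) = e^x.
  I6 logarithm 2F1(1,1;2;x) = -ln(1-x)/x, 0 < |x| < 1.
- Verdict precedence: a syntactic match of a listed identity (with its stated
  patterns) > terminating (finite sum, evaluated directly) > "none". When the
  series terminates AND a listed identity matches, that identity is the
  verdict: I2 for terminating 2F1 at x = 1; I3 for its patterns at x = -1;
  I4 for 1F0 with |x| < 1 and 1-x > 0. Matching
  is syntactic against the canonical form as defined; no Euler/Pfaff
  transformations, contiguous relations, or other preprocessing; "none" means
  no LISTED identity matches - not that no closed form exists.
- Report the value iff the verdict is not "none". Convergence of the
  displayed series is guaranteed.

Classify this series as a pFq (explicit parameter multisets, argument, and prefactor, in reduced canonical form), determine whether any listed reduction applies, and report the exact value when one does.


At argument -1: a 2F1 with upper {-\frac{3}{2}, 1}, lower {\frac{7}{2}}, scaled by C = -\frac{7}{5}. Verdict (x = -1): the Kummer evaluation I3 applies (x = -1; c = \frac{7}{2} equals 1+a-b for upper {-\frac{3}{2}, 1}: listed pattern). Sum: \left(-\frac{21}{32}\right) \cdot \pi.

First insight: t_0 = -\frac{7}{5} here, and the lower running product (C = -7/5, x = -1) is a rising factorial.
Adjacent-term ratio: r(k) = -1 * (k-\frac{3}{2}) (k+1) / [(k+\frac{7}{2}) (k+1)] - rational; roots negated = parameters, x = -1, C = -\frac{7}{5}.


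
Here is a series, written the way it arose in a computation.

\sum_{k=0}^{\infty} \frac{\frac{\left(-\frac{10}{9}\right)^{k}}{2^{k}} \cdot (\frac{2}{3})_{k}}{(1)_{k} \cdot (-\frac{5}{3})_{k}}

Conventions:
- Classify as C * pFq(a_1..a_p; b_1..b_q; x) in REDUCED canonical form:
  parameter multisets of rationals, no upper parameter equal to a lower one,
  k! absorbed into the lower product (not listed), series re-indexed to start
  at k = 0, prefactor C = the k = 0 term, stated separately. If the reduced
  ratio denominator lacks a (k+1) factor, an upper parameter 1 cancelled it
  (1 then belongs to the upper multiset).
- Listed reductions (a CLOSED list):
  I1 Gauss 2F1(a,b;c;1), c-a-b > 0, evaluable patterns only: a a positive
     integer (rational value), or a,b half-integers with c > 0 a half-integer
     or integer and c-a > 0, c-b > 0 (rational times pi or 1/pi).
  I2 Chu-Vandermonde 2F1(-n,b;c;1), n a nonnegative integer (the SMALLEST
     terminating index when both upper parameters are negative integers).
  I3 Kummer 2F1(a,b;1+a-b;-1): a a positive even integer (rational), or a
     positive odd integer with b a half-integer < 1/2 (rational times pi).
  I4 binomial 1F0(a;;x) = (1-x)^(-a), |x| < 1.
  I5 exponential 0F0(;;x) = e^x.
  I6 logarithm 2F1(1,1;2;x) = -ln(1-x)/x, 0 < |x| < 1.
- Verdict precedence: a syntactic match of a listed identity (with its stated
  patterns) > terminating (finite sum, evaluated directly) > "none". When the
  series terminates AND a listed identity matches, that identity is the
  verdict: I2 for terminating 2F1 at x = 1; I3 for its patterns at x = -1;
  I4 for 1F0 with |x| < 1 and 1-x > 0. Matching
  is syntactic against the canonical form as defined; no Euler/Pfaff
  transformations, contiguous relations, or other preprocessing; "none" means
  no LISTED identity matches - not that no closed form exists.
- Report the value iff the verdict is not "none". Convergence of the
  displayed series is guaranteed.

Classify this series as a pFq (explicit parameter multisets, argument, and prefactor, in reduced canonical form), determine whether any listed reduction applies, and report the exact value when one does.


The series (x = -\frac{5}{9}) is 1F1: upper {\frac{2}{3}}, lower {-\frac{5}{3}}, prefactor 1. Verdict: none (x = -\frac{5}{9}): each listed identity misses the multisets {\frac{2}{3}} ; {-\frac{5}{3}}.

Key observation: x = -\frac{5}{9} and the two k-th powers (prefactor 1) combine into one argument.
Adjacent-term ratio: r(k) = -\frac{5}{9} * (k+\frac{2}{3}) / [(k-\frac{5}{3}) (k+1)] - poly over poly, x = -\frac{5}{9} from leading terms; C = 1 at k = 0.


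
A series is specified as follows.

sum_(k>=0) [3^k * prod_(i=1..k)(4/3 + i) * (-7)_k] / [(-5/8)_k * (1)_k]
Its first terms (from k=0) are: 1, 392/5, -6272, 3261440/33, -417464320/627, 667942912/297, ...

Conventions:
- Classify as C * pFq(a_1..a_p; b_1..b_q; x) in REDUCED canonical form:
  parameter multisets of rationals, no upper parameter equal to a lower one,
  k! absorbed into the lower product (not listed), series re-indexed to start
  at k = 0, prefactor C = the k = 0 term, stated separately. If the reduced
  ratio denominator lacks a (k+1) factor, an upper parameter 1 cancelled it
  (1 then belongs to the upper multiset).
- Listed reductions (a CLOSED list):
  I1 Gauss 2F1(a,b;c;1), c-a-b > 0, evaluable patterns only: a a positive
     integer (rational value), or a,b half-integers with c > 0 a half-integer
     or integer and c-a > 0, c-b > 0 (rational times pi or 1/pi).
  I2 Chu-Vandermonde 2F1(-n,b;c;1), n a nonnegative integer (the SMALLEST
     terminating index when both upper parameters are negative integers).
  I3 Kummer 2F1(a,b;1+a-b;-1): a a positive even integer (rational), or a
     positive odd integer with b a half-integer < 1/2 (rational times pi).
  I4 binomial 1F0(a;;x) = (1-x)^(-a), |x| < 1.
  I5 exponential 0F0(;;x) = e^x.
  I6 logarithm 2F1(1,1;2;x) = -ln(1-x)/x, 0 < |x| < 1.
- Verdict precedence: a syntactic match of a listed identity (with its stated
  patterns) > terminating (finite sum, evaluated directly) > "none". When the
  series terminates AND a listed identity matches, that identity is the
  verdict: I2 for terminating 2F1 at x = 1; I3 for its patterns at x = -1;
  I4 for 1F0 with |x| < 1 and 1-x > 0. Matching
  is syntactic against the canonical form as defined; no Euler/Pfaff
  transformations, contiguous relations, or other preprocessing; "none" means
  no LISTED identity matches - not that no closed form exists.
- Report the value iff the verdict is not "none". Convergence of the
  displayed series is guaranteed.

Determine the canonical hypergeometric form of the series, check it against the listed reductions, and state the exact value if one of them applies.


The series (x = 3) is 2F1: upper {-7, 7/3}, lower {-5/8}, prefactor 1. Verdict: terminating - upper parameter -7 makes this a finite sum (last index 7), evaluated exactly. Value: 1495487827727/3639735.

Key observation: from the first term 1: the running product (prefactor 1) telescopes to a rising factorial.
Step ratio: r(k) = 3 * (k-7) (k+7/3) / [(k-5/8) (k+1)] - rational in k. x = 3; t_0 = 1; negate the roots.


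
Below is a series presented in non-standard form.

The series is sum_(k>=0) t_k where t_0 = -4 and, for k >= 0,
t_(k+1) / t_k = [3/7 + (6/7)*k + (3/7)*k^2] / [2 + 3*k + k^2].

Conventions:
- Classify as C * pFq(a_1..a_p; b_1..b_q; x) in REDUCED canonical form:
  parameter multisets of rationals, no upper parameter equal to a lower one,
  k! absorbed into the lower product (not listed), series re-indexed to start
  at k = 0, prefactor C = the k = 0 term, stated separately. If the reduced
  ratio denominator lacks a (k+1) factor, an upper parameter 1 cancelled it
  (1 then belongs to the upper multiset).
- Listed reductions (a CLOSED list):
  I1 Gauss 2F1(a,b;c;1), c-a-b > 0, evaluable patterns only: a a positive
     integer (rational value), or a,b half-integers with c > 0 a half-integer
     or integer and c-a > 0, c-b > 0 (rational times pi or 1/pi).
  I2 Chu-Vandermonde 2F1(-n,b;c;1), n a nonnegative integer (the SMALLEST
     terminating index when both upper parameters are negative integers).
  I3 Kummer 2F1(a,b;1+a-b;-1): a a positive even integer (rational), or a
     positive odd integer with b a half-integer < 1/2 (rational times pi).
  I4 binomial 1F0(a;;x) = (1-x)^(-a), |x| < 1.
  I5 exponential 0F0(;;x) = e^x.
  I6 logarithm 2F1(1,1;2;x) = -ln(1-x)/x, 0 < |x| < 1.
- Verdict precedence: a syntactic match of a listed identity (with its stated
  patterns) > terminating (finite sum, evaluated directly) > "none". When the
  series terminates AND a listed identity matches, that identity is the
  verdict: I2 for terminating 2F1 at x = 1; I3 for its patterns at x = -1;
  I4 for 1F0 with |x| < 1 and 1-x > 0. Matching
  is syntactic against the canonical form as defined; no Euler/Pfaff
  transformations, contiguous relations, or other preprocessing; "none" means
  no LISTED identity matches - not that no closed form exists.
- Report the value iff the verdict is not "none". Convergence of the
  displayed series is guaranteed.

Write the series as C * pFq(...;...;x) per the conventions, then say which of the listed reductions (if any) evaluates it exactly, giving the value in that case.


x = 3/7 here; the reduced form reads 2F1, upper {1, 1}, lower {2}, C = -4. Verdict at x = 3/7: logarithm (I6) matches (the logarithm: parameters (1,1;2), x = 3/7). Hence: (28/3) * ln(4/7).

Key step: from the first term -4: the expanded ratio factors over Q; prefactor -4, roots give parameters.
Adjacent-term ratio: r(k) = (3/7) * (k+1) (k+1) / [(k+2) (k+1)] - poly over poly, x = (3/7) from leading terms; C = -4 at k = 0.


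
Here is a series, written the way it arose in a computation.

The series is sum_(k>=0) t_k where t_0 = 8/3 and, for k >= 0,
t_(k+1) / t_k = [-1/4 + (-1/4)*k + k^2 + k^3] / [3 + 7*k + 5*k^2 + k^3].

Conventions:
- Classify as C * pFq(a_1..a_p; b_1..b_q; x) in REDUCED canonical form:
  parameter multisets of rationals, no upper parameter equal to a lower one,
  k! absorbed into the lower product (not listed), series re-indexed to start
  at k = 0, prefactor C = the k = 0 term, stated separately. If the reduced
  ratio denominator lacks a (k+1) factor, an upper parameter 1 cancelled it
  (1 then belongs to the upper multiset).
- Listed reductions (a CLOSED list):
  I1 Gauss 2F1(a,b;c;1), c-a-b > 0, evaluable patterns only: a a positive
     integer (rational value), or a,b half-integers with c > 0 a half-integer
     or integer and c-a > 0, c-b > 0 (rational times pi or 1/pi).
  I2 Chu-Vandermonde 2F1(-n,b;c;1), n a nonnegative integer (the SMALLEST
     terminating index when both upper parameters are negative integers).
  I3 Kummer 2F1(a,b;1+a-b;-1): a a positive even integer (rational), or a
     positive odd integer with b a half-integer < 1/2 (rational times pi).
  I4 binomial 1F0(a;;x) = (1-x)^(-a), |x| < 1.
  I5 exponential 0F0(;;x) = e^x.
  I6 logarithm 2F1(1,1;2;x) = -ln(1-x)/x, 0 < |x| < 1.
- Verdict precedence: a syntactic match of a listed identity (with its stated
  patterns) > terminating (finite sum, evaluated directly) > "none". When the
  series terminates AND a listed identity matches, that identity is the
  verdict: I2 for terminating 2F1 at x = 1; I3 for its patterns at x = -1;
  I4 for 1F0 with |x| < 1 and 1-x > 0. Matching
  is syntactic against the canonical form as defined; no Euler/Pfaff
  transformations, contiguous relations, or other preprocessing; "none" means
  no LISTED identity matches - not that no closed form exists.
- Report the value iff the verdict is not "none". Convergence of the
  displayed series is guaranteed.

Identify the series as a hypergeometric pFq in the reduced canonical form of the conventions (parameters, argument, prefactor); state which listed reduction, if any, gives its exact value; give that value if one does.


x = 1 here; the reduced form reads 2F1, upper {-1/2, 1/2}, lower {3}, C = 8/3. Verdict (x = 1): the half-integer Gauss pattern (I1) applies (x = 1; upper {-1/2, 1/2} half-integers, c = 3 in the evaluable pattern). Exact value: (1024/135) / pi.

The tell: from the first term 8/3: the parameter 1 appears in both the upper and lower lists and cancels.
Ratio: r(k) = 1 * (k-1/2) (k+1/2) / [(k+3) (k+1)] ; factor over Q: parameters, x = 1, and C = 8/3.


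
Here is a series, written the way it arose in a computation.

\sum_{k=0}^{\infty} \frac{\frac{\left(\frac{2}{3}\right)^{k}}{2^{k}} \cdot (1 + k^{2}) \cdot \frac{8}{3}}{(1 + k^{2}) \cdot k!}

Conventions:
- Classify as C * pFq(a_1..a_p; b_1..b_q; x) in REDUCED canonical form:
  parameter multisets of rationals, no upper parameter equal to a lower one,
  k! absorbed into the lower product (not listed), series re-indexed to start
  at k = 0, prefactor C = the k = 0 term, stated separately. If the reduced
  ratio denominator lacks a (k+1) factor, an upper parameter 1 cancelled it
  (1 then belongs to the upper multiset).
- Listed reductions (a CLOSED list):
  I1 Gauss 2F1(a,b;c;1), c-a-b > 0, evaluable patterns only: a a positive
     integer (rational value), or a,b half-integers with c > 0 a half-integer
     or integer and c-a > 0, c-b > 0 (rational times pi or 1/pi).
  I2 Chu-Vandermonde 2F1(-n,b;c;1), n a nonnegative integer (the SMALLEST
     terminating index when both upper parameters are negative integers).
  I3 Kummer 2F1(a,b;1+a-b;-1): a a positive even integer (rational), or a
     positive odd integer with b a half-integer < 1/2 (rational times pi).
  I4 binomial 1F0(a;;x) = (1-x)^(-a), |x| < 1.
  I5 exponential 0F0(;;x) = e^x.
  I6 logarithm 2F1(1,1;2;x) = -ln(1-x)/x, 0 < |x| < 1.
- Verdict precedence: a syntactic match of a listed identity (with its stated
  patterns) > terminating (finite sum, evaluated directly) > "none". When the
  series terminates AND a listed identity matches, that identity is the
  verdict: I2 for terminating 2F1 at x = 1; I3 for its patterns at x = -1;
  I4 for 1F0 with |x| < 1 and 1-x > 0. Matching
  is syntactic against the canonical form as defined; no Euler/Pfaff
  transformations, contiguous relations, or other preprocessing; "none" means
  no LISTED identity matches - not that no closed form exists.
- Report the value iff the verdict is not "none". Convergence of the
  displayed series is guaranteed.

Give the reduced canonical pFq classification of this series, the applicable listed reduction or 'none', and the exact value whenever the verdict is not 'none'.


Structural cue: t_0 being \frac{8}{3}, the two k-th powers (C = 8/3, x = 1/3) combine into one argument.
Consecutive-term ratio: r(k) = \frac{1}{3} * 1 / [(k+1)] - rational; roots negated = parameters, x = \frac{1}{3}, C = \frac{8}{3}.

The series (x = \frac{1}{3}) is 0F0: upper {-}, lower {-}, prefactor \frac{8}{3}. Verdict: the I5 exponential reduction fires (the 0F0 exponential series at x = \frac{1}{3}). Exact value: \frac{8}{3} \cdot e^{\frac{1}{3}}.


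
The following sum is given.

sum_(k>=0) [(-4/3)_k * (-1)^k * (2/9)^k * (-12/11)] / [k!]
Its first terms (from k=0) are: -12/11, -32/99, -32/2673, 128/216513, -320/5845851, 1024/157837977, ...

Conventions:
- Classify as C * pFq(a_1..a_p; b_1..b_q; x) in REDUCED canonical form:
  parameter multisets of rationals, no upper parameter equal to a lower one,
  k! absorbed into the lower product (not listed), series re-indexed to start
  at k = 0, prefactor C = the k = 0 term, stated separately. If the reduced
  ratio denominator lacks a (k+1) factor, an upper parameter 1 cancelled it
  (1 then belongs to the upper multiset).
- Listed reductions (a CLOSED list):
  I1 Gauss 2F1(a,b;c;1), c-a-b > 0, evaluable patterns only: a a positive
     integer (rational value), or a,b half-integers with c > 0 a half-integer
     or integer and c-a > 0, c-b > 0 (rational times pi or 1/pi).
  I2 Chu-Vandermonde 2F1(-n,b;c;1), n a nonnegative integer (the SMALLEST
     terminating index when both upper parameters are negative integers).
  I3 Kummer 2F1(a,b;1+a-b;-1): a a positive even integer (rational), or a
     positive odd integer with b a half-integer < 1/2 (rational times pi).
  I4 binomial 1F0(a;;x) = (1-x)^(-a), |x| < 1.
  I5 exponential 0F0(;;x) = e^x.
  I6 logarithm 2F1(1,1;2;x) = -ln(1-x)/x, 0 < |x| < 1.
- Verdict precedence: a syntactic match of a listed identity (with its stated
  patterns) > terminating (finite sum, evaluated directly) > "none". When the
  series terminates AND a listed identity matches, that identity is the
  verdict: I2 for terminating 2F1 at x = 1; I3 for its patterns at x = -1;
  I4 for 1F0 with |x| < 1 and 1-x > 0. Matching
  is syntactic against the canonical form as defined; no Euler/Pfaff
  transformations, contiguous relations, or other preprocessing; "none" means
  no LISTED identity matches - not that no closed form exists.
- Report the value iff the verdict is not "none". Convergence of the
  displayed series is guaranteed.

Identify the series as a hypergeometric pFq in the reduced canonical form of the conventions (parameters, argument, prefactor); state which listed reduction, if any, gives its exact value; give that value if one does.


The series (x = -2/9) is 1F0: upper {-4/3}, lower {-}, prefactor -12/11. Verdict: this is the binomial series (I4) (the 1F0 binomial series: exponent 4/3, x = -2/9). Its exact value is (-12/11) * (11/9)^(4/3).

Key step: x = (-2/9) and the (-1)^k factor (prefactor -12/11) folds into the argument's sign.
Adjacent-term ratio: r(k) = (-2/9) * (k-4/3) / [(k+1)] ; factor over Q: parameters, x = (-2/9), and C = -12/11.


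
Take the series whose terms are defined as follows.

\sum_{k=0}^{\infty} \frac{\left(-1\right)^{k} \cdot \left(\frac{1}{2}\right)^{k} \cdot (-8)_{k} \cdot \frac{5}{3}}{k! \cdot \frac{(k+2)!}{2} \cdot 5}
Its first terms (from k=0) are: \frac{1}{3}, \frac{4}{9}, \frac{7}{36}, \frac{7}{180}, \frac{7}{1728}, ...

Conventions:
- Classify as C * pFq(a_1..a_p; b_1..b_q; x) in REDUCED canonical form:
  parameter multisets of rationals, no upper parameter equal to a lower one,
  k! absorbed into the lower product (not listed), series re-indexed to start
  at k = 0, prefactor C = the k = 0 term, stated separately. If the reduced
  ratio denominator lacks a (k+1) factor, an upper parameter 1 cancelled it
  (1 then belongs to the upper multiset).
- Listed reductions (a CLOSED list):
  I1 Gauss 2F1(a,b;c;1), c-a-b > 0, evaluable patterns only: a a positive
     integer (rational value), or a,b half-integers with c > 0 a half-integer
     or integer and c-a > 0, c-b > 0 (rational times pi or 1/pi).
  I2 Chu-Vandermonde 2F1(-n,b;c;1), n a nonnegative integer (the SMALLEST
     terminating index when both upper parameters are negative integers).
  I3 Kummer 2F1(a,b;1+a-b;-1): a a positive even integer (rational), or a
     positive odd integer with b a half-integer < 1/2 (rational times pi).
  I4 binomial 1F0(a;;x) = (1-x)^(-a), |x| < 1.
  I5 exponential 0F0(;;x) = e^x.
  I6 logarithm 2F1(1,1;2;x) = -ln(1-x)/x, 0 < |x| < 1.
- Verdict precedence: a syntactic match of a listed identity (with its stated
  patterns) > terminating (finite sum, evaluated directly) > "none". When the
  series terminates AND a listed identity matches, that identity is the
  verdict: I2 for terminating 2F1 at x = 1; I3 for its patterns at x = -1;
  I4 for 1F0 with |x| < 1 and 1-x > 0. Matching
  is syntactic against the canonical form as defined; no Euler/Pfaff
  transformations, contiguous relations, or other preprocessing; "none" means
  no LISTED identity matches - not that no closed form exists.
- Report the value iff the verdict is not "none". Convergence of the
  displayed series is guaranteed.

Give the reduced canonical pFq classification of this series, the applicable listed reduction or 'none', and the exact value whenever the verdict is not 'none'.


The series (x = -\frac{1}{2}) is 1F1: upper {-8}, lower {3}, prefactor \frac{1}{3}. Verdict: terminating. (-8)_k vanishes past k = 8, leaving a 9-term sum, computed directly. Sum: \frac{202131383}{199065600}.

Key observation: x = -\frac{1}{2} and the (-1)^k factor (C = 1/3, x = -1/2) folds into the argument's sign.
Consecutive-term ratio: r(k) = -\frac{1}{2} * (k-8) / [(k+3) (k+1)] - rational; roots negated = parameters, x = -\frac{1}{2}, C = \frac{1}{3}.


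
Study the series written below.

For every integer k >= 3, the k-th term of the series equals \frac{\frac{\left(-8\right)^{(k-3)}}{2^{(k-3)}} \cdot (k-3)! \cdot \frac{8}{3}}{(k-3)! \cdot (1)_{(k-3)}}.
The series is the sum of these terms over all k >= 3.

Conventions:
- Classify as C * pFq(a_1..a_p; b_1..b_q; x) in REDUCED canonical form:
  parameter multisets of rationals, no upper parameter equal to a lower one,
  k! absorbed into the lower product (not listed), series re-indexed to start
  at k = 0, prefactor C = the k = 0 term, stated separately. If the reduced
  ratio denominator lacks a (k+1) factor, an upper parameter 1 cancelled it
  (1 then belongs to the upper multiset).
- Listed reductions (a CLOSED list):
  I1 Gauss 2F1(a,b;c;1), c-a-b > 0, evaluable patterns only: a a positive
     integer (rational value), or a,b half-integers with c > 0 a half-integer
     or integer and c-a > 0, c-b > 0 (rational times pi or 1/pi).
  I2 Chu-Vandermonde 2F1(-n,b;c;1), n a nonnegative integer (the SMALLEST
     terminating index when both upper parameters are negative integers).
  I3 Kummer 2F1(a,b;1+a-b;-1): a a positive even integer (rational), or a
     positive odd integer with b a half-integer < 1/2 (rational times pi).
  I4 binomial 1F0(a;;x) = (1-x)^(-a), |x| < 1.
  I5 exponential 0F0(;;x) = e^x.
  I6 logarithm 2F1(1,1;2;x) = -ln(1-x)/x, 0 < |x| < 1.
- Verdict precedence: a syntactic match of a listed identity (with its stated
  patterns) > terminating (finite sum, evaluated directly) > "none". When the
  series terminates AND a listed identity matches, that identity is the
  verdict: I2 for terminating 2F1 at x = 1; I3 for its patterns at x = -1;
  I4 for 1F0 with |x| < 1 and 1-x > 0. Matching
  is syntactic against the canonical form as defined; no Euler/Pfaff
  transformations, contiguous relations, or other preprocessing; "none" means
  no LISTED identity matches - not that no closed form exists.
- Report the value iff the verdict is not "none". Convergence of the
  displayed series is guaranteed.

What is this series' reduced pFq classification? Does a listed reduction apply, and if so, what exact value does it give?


Prefactor \frac{8}{3}, argument -4: 0F0 with upper {-} over lower {-}. Verdict: this is exponential (I5) (the 0F0 exponential series at x = -4). Hence: \frac{8}{3} \cdot e^{-4}.

First insight: t_0 = \frac{8}{3} here, and the parameter 1 appears in both the upper and lower lists and cancels.
Step ratio: r(k) = -4 * 1 / [(k+1)] - rational in k, leading ratio -4; with t_0 = \frac{8}{3}, classification follows.


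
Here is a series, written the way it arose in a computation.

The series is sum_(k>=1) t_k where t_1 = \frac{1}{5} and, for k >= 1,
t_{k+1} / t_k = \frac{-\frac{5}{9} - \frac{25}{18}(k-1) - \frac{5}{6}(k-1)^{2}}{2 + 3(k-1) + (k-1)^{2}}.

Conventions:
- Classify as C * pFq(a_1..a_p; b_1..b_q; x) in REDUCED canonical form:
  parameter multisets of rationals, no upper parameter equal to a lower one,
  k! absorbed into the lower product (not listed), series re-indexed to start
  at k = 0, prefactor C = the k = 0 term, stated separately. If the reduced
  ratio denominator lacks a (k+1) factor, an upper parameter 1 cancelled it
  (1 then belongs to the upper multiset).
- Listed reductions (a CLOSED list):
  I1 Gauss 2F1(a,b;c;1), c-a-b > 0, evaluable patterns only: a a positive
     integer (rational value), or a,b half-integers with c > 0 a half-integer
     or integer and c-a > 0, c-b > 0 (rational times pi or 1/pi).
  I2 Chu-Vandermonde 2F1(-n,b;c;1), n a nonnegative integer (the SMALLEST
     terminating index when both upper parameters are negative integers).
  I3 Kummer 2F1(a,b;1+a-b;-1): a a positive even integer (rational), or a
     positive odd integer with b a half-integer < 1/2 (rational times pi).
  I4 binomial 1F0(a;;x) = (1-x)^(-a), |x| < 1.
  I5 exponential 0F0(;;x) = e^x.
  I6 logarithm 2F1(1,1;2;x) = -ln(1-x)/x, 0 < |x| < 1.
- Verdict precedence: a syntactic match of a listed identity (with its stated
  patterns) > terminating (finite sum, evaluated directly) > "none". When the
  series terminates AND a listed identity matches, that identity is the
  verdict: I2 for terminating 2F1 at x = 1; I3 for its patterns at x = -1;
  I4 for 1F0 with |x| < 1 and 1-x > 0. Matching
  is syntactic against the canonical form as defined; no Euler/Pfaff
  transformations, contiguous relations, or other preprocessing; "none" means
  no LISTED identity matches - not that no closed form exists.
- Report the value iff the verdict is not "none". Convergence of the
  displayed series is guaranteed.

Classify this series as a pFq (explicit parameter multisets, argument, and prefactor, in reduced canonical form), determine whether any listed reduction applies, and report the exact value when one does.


Key step: x = -\frac{5}{6} and factor the ratio over Q (C = 1/5, x = -5/6): negated roots = parameters.
Consecutive-term ratio: r(k) = -\frac{5}{6} * (k+\frac{2}{3}) (k+1) / [(k+2) (k+1)] - rational in k. x = -\frac{5}{6}; t_0 = \frac{1}{5}; negate the roots.

This is \frac{1}{5} * 2F1(\frac{2}{3}, 1; 2; -\frac{5}{6}) in reduced canonical form. Verdict: none. Every listed pattern misses the 2F1 form at -\frac{5}{6}, upper {\frac{2}{3}, 1}.


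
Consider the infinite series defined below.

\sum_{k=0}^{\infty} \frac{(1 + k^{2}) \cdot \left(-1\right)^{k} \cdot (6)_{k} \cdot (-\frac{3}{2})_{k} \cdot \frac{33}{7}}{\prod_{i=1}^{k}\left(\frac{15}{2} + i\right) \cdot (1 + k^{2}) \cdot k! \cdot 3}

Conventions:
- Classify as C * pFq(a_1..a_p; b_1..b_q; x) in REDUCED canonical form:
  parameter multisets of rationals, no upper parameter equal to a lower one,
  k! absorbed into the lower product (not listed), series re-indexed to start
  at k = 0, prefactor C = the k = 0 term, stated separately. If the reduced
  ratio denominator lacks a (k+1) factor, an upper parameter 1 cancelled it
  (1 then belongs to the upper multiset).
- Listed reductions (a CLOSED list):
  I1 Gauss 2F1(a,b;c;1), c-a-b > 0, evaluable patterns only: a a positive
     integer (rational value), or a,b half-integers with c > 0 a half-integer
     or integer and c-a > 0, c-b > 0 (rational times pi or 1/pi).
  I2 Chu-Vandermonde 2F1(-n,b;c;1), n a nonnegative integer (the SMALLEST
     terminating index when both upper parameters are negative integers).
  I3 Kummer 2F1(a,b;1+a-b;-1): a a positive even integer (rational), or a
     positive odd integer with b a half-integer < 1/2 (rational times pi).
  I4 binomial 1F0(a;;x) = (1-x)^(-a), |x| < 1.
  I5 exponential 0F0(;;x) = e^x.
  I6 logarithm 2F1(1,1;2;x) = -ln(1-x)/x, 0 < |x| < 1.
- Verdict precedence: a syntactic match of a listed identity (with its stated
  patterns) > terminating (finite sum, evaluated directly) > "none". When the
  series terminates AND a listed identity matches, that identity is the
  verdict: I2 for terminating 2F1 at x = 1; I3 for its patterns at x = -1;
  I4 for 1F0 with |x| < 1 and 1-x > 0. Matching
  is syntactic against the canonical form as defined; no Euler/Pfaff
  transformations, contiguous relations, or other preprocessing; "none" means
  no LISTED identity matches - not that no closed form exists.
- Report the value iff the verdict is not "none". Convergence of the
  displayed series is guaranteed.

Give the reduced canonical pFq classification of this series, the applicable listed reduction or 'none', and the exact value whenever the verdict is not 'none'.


Reduced: x = -1, 2F1, upper = {-\frac{3}{2}, 6}, lower = {\frac{17}{2}}, C = \frac{11}{7}. Verdict: Kummer (I3) matches (x = -1; c = \frac{17}{2} equals 1+a-b for upper {-\frac{3}{2}, 6}: listed pattern). Exact value: \frac{1573}{448}.

The tell: t_0 being \frac{11}{7}, the lower running product (C = 11/7, x = -1) is a rising factorial.
Step ratio: r(k) = -1 * (k-\frac{3}{2}) (k+6) / [(k+\frac{17}{2}) (k+1)] - rational in k, leading ratio -1; with t_0 = \frac{11}{7}, classification follows.


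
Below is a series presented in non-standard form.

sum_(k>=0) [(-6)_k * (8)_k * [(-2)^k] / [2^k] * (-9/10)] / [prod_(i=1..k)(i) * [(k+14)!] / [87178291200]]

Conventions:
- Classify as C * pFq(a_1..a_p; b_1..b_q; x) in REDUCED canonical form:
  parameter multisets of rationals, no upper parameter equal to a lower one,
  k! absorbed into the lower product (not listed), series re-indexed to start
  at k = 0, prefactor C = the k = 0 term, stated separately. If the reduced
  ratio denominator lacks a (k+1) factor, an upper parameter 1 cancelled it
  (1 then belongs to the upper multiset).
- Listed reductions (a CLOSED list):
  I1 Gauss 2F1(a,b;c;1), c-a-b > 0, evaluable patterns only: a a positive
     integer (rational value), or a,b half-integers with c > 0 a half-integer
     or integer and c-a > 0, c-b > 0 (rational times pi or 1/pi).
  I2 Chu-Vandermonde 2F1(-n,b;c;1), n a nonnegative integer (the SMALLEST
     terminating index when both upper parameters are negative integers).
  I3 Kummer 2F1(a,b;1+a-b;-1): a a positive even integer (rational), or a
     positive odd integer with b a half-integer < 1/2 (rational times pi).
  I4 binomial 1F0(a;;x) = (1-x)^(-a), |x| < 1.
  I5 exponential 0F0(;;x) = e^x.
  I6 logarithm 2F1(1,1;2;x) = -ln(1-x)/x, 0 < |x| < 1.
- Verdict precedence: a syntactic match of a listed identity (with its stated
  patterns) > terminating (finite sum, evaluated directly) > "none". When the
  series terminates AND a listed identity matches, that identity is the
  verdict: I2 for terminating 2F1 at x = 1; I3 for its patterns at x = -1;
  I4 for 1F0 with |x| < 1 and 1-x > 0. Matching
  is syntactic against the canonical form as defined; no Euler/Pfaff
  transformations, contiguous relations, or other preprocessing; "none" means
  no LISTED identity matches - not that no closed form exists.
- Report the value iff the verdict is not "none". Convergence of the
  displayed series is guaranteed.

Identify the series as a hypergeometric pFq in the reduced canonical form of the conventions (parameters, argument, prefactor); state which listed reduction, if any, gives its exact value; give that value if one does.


With C = -9/10: the canonical form is 2F1(-6, 8; 15; -1). Verdict (x = -1): Kummer (I3) applies (x = -1; c = 15 equals 1+a-b for upper {-6, 8}: listed pattern). Sum: -1287/100.

Structural cue: t_0 being -9/10, the two k-th powers (C = -9/10) combine into one argument.
Consecutive-term ratio: r(k) = (-1) * (k-6) (k+8) / [(k+15) (k+1)] - poly over poly, x = (-1) from leading terms; C = -9/10 at k = 0.


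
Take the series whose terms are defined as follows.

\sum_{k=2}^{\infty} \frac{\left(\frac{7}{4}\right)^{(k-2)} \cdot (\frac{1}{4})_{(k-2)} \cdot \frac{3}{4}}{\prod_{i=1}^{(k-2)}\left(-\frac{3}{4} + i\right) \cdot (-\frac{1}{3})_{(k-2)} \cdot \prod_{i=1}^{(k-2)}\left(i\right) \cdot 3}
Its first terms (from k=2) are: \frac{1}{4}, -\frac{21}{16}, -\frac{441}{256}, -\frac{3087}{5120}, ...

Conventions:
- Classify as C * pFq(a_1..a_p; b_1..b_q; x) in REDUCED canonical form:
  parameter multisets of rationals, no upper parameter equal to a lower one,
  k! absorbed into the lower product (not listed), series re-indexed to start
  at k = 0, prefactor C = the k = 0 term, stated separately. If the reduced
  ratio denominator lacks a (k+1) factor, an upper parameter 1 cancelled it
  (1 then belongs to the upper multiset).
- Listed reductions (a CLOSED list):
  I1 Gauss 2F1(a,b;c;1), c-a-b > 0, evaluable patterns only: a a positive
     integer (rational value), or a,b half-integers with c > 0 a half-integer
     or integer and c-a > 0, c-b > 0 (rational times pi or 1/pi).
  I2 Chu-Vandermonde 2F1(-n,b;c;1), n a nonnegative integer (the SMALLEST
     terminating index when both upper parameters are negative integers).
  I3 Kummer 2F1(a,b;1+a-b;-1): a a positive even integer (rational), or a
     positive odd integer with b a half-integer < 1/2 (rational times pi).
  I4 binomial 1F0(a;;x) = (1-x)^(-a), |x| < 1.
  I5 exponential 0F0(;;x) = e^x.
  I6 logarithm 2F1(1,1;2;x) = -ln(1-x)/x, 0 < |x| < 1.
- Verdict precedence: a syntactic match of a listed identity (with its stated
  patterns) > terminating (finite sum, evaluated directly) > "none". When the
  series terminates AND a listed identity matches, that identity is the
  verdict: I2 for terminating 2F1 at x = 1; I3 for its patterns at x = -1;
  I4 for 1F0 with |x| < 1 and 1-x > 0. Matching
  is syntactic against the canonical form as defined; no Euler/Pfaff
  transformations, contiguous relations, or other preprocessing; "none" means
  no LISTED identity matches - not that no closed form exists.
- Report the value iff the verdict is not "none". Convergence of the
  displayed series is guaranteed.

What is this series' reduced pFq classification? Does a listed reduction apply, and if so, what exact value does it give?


This is \frac{1}{4} * 0F1(-; -\frac{1}{3}; \frac{7}{4}) in reduced canonical form. Verdict: none (x = \frac{7}{4}): each listed identity misses the multisets {-} ; {-\frac{1}{3}}.

Key step: with t_0 = \frac{1}{4}, the parameter 1/4 appears in both the upper and lower lists and cancels.
Ratio: r(k) = \frac{7}{4} * 1 / [(k-\frac{1}{3}) (k+1)] - rational; roots negated = parameters, x = \frac{7}{4}, C = \frac{1}{4}.
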